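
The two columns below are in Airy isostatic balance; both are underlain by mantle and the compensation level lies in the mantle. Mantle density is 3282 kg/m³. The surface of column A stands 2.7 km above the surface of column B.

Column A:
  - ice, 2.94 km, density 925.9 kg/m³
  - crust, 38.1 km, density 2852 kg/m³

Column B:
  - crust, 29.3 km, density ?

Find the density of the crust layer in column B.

2790 kg/m³

Take the compensation level at the base of the deeper column (depth z_c below the surface of column A) and equate Σ ρ_i t_i down to z_c; mantle fills any gap and the z_c terms cancel.
Column A: 2.94×925.9 + 38.1×2852 + (z_c − 41.04)×3282
Column B: 2.7×0 + 29.3×ρ + (z_c − 2.7 − 29.3)×3282
The z_c×3282 term appears on both sides and cancels. Collect the known terms of each column as K = Σ(ρt)_known − 3282 × (depth of known layers): K_A = 111383.346 − 3282×41.04 = −23309.934; K_B = 0 − 3282×(2.7 + 29.3) = −105024.
Balance: K_A = K_B + 29.3×ρ, so ρ = (K_A − K_B)/29.3 = 81714.1/29.3 = 2790 kg/m³.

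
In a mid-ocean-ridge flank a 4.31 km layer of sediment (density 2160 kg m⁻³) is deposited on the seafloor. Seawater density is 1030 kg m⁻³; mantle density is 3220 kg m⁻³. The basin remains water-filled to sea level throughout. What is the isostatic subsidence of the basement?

Submarine loading: the sediment displaces seawater, and the subsidence is in turn flooded, so s (ρ_m − ρ_w) = t (ρ_sed − ρ_w).
s = 4.31 km × (2160 − 1030) / (3220 − 1030) = 2.22 km.

2.22 km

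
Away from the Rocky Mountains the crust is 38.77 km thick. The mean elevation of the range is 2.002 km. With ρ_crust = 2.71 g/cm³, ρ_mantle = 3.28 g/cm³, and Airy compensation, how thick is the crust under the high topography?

50.3 km

Root depth r = h ρ_c / (ρ_m − ρ_c) = 2.002 km × 2.71 / 0.57 = 9.518 km.
Total thickness = T + h + r = 38.77 km + 2.002 km + 9.518 km = 50.3 km.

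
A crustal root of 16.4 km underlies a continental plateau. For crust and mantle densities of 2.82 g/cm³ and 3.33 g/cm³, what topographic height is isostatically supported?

Balancing pressure at the compensation depth: ρ_c h = (ρ_m − ρ_c) r.
h = r (ρ_m − ρ_c) / ρ_c = 16.4 km × (3.33 − 2.82) / 2.82 = 2.97 km.

2.97 km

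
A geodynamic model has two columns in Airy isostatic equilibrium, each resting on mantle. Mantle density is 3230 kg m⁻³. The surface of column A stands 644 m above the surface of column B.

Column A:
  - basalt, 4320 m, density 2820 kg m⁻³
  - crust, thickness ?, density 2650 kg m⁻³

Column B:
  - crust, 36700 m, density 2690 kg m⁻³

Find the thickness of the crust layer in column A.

34700 m

Take the compensation level at the base of the deeper column (depth z_c below the surface of column A) and equate Σ ρ_i t_i down to z_c; mantle fills any gap and the z_c terms cancel.
Column A: 4320×2820 + x×2650 + (z_c − 4320 − x)×3230
Column B: 644×0 + 36700×2690 + (z_c − 644 − 36700)×3230
The z_c×3230 term appears on both sides and cancels. Collect the known terms of each column as K = Σ(ρt)_known − 3230 × (depth of known layers): K_A = 12182400 − 3230×4320 = −1771200; K_B = 98723000 − 3230×(644 + 36700) = −21898120.
Balance: K_A − x×(3230 − 2650) = K_B, so x = (K_A − K_B)/(3230 − 2650) = 20126900/580 = 34700 m.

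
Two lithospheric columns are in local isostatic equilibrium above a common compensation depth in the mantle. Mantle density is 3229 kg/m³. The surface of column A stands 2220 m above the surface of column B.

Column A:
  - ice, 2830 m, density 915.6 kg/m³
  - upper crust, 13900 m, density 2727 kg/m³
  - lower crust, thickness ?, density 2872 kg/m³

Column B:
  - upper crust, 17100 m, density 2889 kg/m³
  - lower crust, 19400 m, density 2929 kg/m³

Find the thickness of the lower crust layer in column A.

14800 m

Take the compensation level at the base of the deeper column (depth z_c below the surface of column A) and equate Σ ρ_i t_i down to z_c; mantle fills any gap and the z_c terms cancel.
Column A: 2830×915.6 + 13900×2727 + x×2872 + (z_c − 16730 − x)×3229
Column B: 2220×0 + 17100×2889 + 19400×2929 + (z_c − 2220 − 36500)×3229
The z_c×3229 term appears on both sides and cancels. Collect the known terms of each column as K = Σ(ρt)_known − 3229 × (depth of known layers): K_A = 40496448 − 3229×16730 = −13524722; K_B = 106224500 − 3229×(2220 + 36500) = −18802380.
Balance: K_A − x×(3229 − 2872) = K_B, so x = (K_A − K_B)/(3229 − 2872) = 5277660/357 = 14800 m.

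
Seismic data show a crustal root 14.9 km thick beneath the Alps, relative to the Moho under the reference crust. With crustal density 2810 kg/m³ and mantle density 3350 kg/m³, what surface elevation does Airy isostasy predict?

2.86 km

Equating mass per unit area of the two columns: ρ_c h = (ρ_m − ρ_c) r.
h = r (ρ_m − ρ_c) / ρ_c = 14.9 km × (3350 − 2810) / 2810 = 2.86 km.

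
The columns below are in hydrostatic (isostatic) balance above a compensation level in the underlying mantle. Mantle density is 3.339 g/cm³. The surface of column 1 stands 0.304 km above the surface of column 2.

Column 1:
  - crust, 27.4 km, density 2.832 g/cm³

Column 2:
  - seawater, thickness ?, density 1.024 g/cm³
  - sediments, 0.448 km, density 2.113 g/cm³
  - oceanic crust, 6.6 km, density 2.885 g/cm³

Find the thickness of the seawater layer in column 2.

4.03 km

Take the compensation level at the base of the deeper column (depth z_c below the surface of column 1) and equate Σ ρ_i t_i down to z_c; mantle fills any gap and the z_c terms cancel.
Column 1: 27.4×2.832 + (z_c − 27.4)×3.339
Column 2: 0.304×0 + x×1.024 + 0.448×2.113 + 6.6×2.885 + (z_c − 0.304 − 7.048 − x)×3.339
The z_c×3.339 term appears on both sides and cancels. Collect the known terms of each column as K = Σ(ρt)_known − 3.339 × (depth of known layers): K_1 = 77.5968 − 3.339×27.4 = −13.8918; K_2 = 19.987624 − 3.339×(0.304 + 7.048) = −4.560704.
Balance: K_1 = K_2 − x×(3.339 − 1.024), so x = (K_2 − K_1)/(3.339 − 1.024) = 9.3311/2.315 = 4.03 km.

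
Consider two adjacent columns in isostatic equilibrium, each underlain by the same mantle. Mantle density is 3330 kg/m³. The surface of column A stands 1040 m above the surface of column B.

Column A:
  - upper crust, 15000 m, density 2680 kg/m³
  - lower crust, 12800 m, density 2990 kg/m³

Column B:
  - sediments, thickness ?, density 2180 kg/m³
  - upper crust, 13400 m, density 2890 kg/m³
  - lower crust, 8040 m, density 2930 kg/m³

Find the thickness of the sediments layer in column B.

1330 m

Take the compensation level at the base of the deeper column (depth z_c below the surface of column A) and equate Σ ρ_i t_i down to z_c; mantle fills any gap and the z_c terms cancel.
Column A: 15000×2680 + 12800×2990 + (z_c − 27800)×3330
Column B: 1040×0 + x×2180 + 13400×2890 + 8040×2930 + (z_c − 1040 − 21440 − x)×3330
The z_c×3330 term appears on both sides and cancels. Collect the known terms of each column as K = Σ(ρt)_known − 3330 × (depth of known layers): K_A = 78472000 − 3330×27800 = −14102000; K_B = 62283200 − 3330×(1040 + 21440) = −12575200.
Balance: K_A = K_B − x×(3330 − 2180), so x = (K_B − K_A)/(3330 − 2180) = 1526800/1150 = 1330 m.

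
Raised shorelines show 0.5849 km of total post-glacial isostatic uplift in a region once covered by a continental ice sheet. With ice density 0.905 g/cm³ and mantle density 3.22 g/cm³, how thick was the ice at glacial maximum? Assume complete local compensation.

2.08 km

u = t ρ_ice/ρ_m → t = u ρ_m/ρ_ice = 0.5849 km × 3.22/0.905 = 2.08 km.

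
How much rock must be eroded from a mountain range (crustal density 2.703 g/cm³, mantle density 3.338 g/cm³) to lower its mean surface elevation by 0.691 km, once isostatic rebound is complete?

Net drop Δ = e − u = e − e ρ_c/ρ_m = e (ρ_m − ρ_c)/ρ_m.
e = Δ ρ_m/(ρ_m − ρ_c) = 0.691 km × 3.338/0.635 = 3.63 km.

3.63 km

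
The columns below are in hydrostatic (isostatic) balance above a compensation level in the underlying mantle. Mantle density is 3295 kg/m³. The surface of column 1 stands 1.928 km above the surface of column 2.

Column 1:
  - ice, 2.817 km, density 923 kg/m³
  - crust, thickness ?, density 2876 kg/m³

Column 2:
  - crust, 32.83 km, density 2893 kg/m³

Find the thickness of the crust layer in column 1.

Take the compensation level at the base of the deeper column (depth z_c below the surface of column 1) and equate Σ ρ_i t_i down to z_c; mantle fills any gap and the z_c terms cancel.
Column 1: 2.817×923 + x×2876 + (z_c − 2.817 − x)×3295
Column 2: 1.928×0 + 32.83×2893 + (z_c − 1.928 − 32.83)×3295
The z_c×3295 term appears on both sides and cancels. Collect the known terms of each column as K = Σ(ρt)_known − 3295 × (depth of known layers): K_1 = 2600.091 − 3295×2.817 = −6681.924; K_2 = 94977.19 − 3295×(1.928 + 32.83) = −19550.42.
Balance: K_1 − x×(3295 − 2876) = K_2, so x = (K_1 − K_2)/(3295 − 2876) = 12868.5/419 = 30.7 km.

30.7 km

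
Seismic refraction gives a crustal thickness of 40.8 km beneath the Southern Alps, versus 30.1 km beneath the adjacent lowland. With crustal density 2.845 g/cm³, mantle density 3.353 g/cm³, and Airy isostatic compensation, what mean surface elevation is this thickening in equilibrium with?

Excess crust Δ = 40.8 km − 30.1 km = 10.7 km, split between elevation h and root r with h + r = Δ.
Airy balance ρ_c h = (ρ_m − ρ_c) r gives r = h ρ_c/(ρ_m − ρ_c), so h (1 + ρ_c/(ρ_m − ρ_c)) = Δ, i.e. h = Δ (ρ_m − ρ_c)/ρ_m.
h = 10.7 km × 0.508/3.353 = 1.62 km.

1.62 km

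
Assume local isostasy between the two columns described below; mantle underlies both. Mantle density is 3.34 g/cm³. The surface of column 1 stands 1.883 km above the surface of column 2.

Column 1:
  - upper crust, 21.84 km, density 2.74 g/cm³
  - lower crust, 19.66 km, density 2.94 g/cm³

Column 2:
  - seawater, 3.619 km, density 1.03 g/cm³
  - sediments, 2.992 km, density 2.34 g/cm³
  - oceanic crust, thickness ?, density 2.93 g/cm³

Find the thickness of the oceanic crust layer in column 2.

8.11 km

Take the compensation level at the base of the deeper column (depth z_c below the surface of column 1) and equate Σ ρ_i t_i down to z_c; mantle fills any gap and the z_c terms cancel.
Column 1: 21.84×2.74 + 19.66×2.94 + (z_c − 41.5)×3.34
Column 2: 1.883×0 + 3.619×1.03 + 2.992×2.34 + x×2.93 + (z_c − 1.883 − 6.611 − x)×3.34
The z_c×3.34 term appears on both sides and cancels. Collect the known terms of each column as K = Σ(ρt)_known − 3.34 × (depth of known layers): K_1 = 117.642 − 3.34×41.5 = −20.968; K_2 = 10.72885 − 3.34×(1.883 + 6.611) = −17.64111.
Balance: K_1 = K_2 − x×(3.34 − 2.93), so x = (K_2 − K_1)/(3.34 − 2.93) = 3.32689/0.41 = 8.11 km.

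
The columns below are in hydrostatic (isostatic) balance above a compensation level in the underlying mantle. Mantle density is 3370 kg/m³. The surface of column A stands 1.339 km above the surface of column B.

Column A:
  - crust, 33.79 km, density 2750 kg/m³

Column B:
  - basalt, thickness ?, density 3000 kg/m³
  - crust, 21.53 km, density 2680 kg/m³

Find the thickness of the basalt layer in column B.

Take the compensation level at the base of the deeper column (depth z_c below the surface of column A) and equate Σ ρ_i t_i down to z_c; mantle fills any gap and the z_c terms cancel.
Column A: 33.79×2750 + (z_c − 33.79)×3370
Column B: 1.339×0 + x×3000 + 21.53×2680 + (z_c − 1.339 − 21.53 − x)×3370
The z_c×3370 term appears on both sides and cancels. Collect the known terms of each column as K = Σ(ρt)_known − 3370 × (depth of known layers): K_A = 92922.5 − 3370×33.79 = −20949.8; K_B = 57700.4 − 3370×(1.339 + 21.53) = −19368.13.
Balance: K_A = K_B − x×(3370 − 3000), so x = (K_B − K_A)/(3370 − 3000) = 1581.67/370 = 4.27 km.

4.27 km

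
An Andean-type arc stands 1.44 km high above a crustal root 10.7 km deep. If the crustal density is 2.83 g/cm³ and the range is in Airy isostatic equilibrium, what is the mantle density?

3.21 g/cm³

Airy balance: ρ_c h = (ρ_m − ρ_c) r → ρ_m = ρ_c (1 + h/r).
ρ_m = 2.83 × (1 + 1.44 km/10.7 km) = 3.21 g/cm³.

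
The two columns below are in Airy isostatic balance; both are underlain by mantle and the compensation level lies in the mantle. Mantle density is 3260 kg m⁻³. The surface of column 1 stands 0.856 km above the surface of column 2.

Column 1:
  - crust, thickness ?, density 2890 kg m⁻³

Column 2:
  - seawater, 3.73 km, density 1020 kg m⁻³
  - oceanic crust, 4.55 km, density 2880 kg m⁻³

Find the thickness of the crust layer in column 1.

34.8 km

Take the compensation level at the base of the deeper column (depth z_c below the surface of column 1) and equate Σ ρ_i t_i down to z_c; mantle fills any gap and the z_c terms cancel.
Column 1: x×2890 + (z_c − 0 − x)×3260
Column 2: 0.856×0 + 3.73×1020 + 4.55×2880 + (z_c − 0.856 − 8.28)×3260
The z_c×3260 term appears on both sides and cancels. Collect the known terms of each column as K = Σ(ρt)_known − 3260 × (depth of known layers): K_1 = 0 − 3260×0 = 0; K_2 = 16908.6 − 3260×(0.856 + 8.28) = −12874.76.
Balance: K_1 − x×(3260 − 2890) = K_2, so x = (K_1 − K_2)/(3260 − 2890) = 12874.8/370 = 34.8 km.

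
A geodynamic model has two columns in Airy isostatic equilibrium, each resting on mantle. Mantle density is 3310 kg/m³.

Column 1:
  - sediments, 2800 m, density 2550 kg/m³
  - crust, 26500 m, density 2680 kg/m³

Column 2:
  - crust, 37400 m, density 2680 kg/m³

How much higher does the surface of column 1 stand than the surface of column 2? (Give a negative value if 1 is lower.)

For any compensation level in the mantle, the mantle terms cancel and isostasy reduces to e = (Σt_1 − Σt_2) − (Σ(ρt)_1 − Σ(ρt)_2) / ρ_m.
Σt_1 = 29300 m; Σt_2 = 37400 m; Σ(ρt)_1 = 78160000; Σ(ρt)_2 = 100232000 (in m·kg/m³).
e = (29300 − 37400) − (78160000 − 100232000) / 3310 = −1430 m.

−1430 m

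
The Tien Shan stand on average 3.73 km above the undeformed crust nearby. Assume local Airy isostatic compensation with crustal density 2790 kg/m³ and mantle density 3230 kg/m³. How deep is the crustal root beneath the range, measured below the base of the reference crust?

By Archimedes' principle applied to the lithosphere: the weight of the topography is balanced by the buoyancy of the root, ρ_c h = (ρ_m − ρ_c) r.
r = h · ρ_c / (ρ_m − ρ_c) = 3.73 km × 2790 / (3230 − 2790) = 23.7 km.

23.7 km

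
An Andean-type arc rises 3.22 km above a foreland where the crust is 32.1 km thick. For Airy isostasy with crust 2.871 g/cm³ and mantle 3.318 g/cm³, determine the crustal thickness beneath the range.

56 km

Root depth r = h ρ_c / (ρ_m − ρ_c) = 3.22 km × 2.871 / 0.447 = 20.68 km.
Total thickness = T + h + r = 32.1 km + 3.22 km + 20.68 km = 56 km.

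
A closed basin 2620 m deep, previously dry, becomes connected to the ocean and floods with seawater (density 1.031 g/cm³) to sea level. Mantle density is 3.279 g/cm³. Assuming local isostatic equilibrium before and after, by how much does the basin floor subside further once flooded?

After flooding the water column is d + s deep. Its weight must equal the weight of mantle displaced by the extra subsidence s: (d + s) ρ_w = s ρ_m.
s = d ρ_w / (ρ_m − ρ_w) = 2620 m × 1.031/(3.279 − 1.031) = 1200 m.

1200 m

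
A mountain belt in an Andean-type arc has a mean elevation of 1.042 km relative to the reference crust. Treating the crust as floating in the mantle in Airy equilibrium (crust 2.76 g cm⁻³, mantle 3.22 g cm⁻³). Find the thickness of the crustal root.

Isostatic balance requires: the weight of the topography is balanced by the buoyancy of the root, ρ_c h = (ρ_m − ρ_c) r.
r = h · ρ_c / (ρ_m − ρ_c) = 1.042 km × 2.76 / (3.22 − 2.76) = 6.25 km.

6.25 km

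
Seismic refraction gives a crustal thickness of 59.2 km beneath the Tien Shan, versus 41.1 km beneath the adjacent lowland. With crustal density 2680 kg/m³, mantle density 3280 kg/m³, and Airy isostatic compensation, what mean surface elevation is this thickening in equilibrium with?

3.31 km

Excess crust Δ = 59.2 km − 41.1 km = 18.1 km, split between elevation h and root r with h + r = Δ.
Airy balance ρ_c h = (ρ_m − ρ_c) r gives r = h ρ_c/(ρ_m − ρ_c), so h (1 + ρ_c/(ρ_m − ρ_c)) = Δ, i.e. h = Δ (ρ_m − ρ_c)/ρ_m.
h = 18.1 km × 600/3280 = 3.31 km.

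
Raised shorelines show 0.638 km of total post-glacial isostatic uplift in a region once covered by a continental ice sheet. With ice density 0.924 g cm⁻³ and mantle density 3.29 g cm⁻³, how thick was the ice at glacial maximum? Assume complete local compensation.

2.27 km

u = t ρ_ice/ρ_m → t = u ρ_m/ρ_ice = 0.638 km × 3.29/0.924 = 2.27 km.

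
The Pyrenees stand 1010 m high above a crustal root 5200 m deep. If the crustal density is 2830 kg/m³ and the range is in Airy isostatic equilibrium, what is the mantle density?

Airy balance: ρ_c h = (ρ_m − ρ_c) r → ρ_m = ρ_c (1 + h/r).
ρ_m = 2830 × (1 + 1010 m/5200 m) = 3380 kg/m³.

3380 kg/m³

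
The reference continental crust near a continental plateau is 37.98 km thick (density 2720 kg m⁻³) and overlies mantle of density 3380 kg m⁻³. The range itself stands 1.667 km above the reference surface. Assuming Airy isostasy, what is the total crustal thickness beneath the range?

Root depth r = h ρ_c / (ρ_m − ρ_c) = 1.667 km × 2720 / 660 = 6.87 km.
Total thickness = T + h + r = 37.98 km + 1.667 km + 6.87 km = 46.5 km.

46.5 km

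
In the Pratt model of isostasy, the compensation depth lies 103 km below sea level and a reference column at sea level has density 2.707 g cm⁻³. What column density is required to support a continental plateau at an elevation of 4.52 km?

2.59 g cm⁻³

Pratt balance: ρ_ref D = ρ (D + h).
ρ = ρ_ref D/(D + h) = 2.707 × 103 km/(103 km + 4.52 km) = 2.59 g cm⁻³.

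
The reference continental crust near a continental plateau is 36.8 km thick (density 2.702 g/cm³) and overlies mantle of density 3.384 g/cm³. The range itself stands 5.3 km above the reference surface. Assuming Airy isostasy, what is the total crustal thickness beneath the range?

Root depth r = h ρ_c / (ρ_m − ρ_c) = 5.3 km × 2.702 / 0.682 = 21 km.
Total thickness = T + h + r = 36.8 km + 5.3 km + 21 km = 63.1 km.

63.1 km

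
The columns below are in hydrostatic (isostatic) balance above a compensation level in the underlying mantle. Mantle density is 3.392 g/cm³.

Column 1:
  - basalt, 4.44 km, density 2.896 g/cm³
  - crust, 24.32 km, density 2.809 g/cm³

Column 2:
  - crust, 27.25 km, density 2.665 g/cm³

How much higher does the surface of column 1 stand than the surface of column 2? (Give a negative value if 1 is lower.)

−1.01 km

For any compensation level in the mantle, the mantle terms cancel and isostasy reduces to e = (Σt_1 − Σt_2) − (Σ(ρt)_1 − Σ(ρt)_2) / ρ_m.
Σt_1 = 28.76 km; Σt_2 = 27.25 km; Σ(ρt)_1 = 81.17312; Σ(ρt)_2 = 72.62125 (in km·g/cm³).
e = (28.76 − 27.25) − (81.17312 − 72.62125) / 3.392 = −1.01 km.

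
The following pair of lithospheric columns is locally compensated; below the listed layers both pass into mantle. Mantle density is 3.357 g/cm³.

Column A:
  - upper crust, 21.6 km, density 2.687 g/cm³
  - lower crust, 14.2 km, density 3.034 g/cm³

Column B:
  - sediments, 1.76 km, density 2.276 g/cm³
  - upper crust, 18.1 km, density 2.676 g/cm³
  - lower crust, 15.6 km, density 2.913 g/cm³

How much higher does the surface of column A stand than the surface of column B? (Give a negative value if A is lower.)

For any compensation level in the mantle, the mantle terms cancel and isostasy reduces to e = (Σt_A − Σt_B) − (Σ(ρt)_A − Σ(ρt)_B) / ρ_m.
Σt_A = 35.8 km; Σt_B = 35.46 km; Σ(ρt)_A = 101.122; Σ(ρt)_B = 97.88416 (in km·g/cm³).
e = (35.8 − 35.46) − (101.122 − 97.88416) / 3.357 = −0.625 km.

−0.625 km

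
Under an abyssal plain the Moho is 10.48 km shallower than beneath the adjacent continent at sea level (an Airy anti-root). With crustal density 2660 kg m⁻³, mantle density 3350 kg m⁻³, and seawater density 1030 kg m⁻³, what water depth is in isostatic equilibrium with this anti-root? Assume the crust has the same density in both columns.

4.44 km

Replacing a thickness d of crust by seawater at the top must be balanced by replacing crust with mantle at the base: d (ρ_c − ρ_w) = a (ρ_m − ρ_c).
d = a (ρ_m − ρ_c)/(ρ_c − ρ_w) = 10.48 km × 690/1630 = 4.44 km.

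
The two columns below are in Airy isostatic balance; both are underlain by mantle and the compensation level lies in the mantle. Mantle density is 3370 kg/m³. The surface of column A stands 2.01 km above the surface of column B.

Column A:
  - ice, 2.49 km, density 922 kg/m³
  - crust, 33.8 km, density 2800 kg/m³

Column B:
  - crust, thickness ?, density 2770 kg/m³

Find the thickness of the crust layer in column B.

Take the compensation level at the base of the deeper column (depth z_c below the surface of column A) and equate Σ ρ_i t_i down to z_c; mantle fills any gap and the z_c terms cancel.
Column A: 2.49×922 + 33.8×2800 + (z_c − 36.29)×3370
Column B: 2.01×0 + x×2770 + (z_c − 2.01 − 0 − x)×3370
The z_c×3370 term appears on both sides and cancels. Collect the known terms of each column as K = Σ(ρt)_known − 3370 × (depth of known layers): K_A = 96935.78 − 3370×36.29 = −25361.52; K_B = 0 − 3370×(2.01 + 0) = −6773.7.
Balance: K_A = K_B − x×(3370 − 2770), so x = (K_B − K_A)/(3370 − 2770) = 18587.8/600 = 31 km.

31 km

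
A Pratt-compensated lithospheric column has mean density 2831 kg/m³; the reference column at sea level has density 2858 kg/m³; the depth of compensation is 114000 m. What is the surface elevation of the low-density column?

ρ_ref D = ρ (D + h) → h = D (ρ_ref − ρ)/ρ.
h = 114000 m × (2858 − 2831)/2831 = 1090 m.

1090 m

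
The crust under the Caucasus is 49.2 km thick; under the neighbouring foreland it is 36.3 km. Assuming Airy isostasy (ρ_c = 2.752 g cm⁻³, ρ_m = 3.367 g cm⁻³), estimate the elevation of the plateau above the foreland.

Excess crust Δ = 49.2 km − 36.3 km = 12.9 km, split between elevation h and root r with h + r = Δ.
Airy balance ρ_c h = (ρ_m − ρ_c) r gives r = h ρ_c/(ρ_m − ρ_c), so h (1 + ρ_c/(ρ_m − ρ_c)) = Δ, i.e. h = Δ (ρ_m − ρ_c)/ρ_m.
h = 12.9 km × 0.615/3.367 = 2.36 km.

2.36 km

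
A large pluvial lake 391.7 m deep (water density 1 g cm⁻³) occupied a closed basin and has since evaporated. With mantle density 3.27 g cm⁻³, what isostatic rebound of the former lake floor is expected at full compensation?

u = d ρ_w/ρ_m = 391.7 m × 1/3.27 = 120 m.

120 m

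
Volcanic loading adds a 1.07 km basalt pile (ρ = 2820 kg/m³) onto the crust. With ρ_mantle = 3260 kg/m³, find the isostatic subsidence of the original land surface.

Subaerial loading: s = t ρ_load / ρ_m.
s = 1.07 km × 2820/3260 = 0.926 km.

0.926 km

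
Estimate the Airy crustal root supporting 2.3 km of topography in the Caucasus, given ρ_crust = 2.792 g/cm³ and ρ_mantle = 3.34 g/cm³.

Balancing pressure at the compensation depth: the weight of the topography is balanced by the buoyancy of the root, ρ_c h = (ρ_m − ρ_c) r.
r = h · ρ_c / (ρ_m − ρ_c) = 2.3 km × 2.792 / (3.34 − 2.792) = 11.7 km.

11.7 km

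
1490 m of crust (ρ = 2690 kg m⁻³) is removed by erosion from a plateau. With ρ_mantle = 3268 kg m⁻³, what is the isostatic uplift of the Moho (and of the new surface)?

Unloading: uplift u = e ρ_c/ρ_m = 1490 m × 2690/3268 = 1230 m.

1230 m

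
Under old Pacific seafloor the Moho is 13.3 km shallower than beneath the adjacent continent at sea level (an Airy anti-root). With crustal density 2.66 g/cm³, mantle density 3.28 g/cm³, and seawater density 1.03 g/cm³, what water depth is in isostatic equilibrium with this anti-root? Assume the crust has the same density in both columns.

Replacing a thickness d of crust by seawater at the top must be balanced by replacing crust with mantle at the base: d (ρ_c − ρ_w) = a (ρ_m − ρ_c).
d = a (ρ_m − ρ_c)/(ρ_c − ρ_w) = 13.3 km × 0.62/1.63 = 5.06 km.

5.06 km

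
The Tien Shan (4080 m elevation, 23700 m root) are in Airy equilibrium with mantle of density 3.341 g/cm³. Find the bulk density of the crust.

2.85 g/cm³

ρ_c h = (ρ_m − ρ_c) r → ρ_c (h + r) = ρ_m r → ρ_c = ρ_m r / (h + r).
ρ_c = 3.341 × 23700 m / (4080 m + 23700 m) = 2.85 g/cm³.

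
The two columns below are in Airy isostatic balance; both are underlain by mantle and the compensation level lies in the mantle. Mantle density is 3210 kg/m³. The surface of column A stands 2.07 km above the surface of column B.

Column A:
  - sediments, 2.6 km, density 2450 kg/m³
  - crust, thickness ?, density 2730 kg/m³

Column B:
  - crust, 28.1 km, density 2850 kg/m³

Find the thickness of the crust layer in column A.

30.8 km

Take the compensation level at the base of the deeper column (depth z_c below the surface of column A) and equate Σ ρ_i t_i down to z_c; mantle fills any gap and the z_c terms cancel.
Column A: 2.6×2450 + x×2730 + (z_c − 2.6 − x)×3210
Column B: 2.07×0 + 28.1×2850 + (z_c − 2.07 − 28.1)×3210
The z_c×3210 term appears on both sides and cancels. Collect the known terms of each column as K = Σ(ρt)_known − 3210 × (depth of known layers): K_A = 6370 − 3210×2.6 = −1976; K_B = 80085 − 3210×(2.07 + 28.1) = −16760.7.
Balance: K_A − x×(3210 − 2730) = K_B, so x = (K_A − K_B)/(3210 − 2730) = 14784.7/480 = 30.8 km.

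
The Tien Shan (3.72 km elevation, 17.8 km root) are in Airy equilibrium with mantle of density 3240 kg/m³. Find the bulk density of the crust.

2680 kg/m³

ρ_c h = (ρ_m − ρ_c) r → ρ_c (h + r) = ρ_m r → ρ_c = ρ_m r / (h + r).
ρ_c = 3240 × 17.8 km / (3.72 km + 17.8 km) = 2680 kg/m³.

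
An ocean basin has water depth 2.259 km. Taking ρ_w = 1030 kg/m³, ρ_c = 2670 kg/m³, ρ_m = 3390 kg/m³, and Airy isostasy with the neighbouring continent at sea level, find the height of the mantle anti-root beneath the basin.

For local isostatic compensation: replacing crust with seawater at the top is compensated by replacing crust with mantle at the base: d (ρ_c − ρ_w) = a (ρ_m − ρ_c).
a = d (ρ_c − ρ_w)/(ρ_m − ρ_c) = 2.259 km × 1640/720 = 5.15 km.

5.15 km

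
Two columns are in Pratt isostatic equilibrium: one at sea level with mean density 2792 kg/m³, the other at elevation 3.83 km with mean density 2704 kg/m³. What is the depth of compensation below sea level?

ρ_ref D = ρ (D + h) → D (ρ_ref − ρ) = ρ h.
D = ρ h/(ρ_ref − ρ) = 2704 × 3.83 km/(2792 − 2704) = 118 km.

118 km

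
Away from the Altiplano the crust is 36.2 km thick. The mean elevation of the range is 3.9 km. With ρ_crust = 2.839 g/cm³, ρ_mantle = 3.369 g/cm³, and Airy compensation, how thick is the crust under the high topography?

Root depth r = h ρ_c / (ρ_m − ρ_c) = 3.9 km × 2.839 / 0.53 = 20.89 km.
Total thickness = T + h + r = 36.2 km + 3.9 km + 20.89 km = 61 km.

61 km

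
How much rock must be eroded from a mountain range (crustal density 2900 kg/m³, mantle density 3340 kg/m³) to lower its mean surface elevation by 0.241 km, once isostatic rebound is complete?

Net drop Δ = e − u = e − e ρ_c/ρ_m = e (ρ_m − ρ_c)/ρ_m.
e = Δ ρ_m/(ρ_m − ρ_c) = 0.241 km × 3340/440 = 1.83 km.

1.83 km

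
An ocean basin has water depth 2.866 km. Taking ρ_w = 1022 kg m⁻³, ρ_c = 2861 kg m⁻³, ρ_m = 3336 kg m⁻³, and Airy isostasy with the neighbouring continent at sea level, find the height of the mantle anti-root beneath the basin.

For local isostatic compensation: replacing crust with seawater at the top is compensated by replacing crust with mantle at the base: d (ρ_c − ρ_w) = a (ρ_m − ρ_c).
a = d (ρ_c − ρ_w)/(ρ_m − ρ_c) = 2.866 km × 1839/475 = 11.1 km.

11.1 km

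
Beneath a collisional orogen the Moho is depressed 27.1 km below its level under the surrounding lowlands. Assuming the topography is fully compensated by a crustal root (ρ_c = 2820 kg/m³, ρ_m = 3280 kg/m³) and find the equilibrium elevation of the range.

4.42 km

Equating mass per unit area of the two columns: ρ_c h = (ρ_m − ρ_c) r.
h = r (ρ_m − ρ_c) / ρ_c = 27.1 km × (3280 − 2820) / 2820 = 4.42 km.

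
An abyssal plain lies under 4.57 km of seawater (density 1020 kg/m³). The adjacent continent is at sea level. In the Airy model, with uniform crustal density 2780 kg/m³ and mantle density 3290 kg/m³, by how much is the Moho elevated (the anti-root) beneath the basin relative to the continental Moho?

Balancing pressure at the compensation depth: replacing crust with seawater at the top is compensated by replacing crust with mantle at the base: d (ρ_c − ρ_w) = a (ρ_m − ρ_c).
a = d (ρ_c − ρ_w)/(ρ_m − ρ_c) = 4.57 km × 1760/510 = 15.8 km.

15.8 km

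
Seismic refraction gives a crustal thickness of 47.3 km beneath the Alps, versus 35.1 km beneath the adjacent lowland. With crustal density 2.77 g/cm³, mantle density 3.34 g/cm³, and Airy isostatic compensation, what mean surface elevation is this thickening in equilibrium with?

Excess crust Δ = 47.3 km − 35.1 km = 12.2 km, split between elevation h and root r with h + r = Δ.
Airy balance ρ_c h = (ρ_m − ρ_c) r gives r = h ρ_c/(ρ_m − ρ_c), so h (1 + ρ_c/(ρ_m − ρ_c)) = Δ, i.e. h = Δ (ρ_m − ρ_c)/ρ_m.
h = 12.2 km × 0.57/3.34 = 2.08 km.

2.08 km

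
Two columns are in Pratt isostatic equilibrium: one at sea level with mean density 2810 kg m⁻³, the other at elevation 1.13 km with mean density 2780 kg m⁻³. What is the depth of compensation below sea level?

105 km

ρ_ref D = ρ (D + h) → D (ρ_ref − ρ) = ρ h.
D = ρ h/(ρ_ref − ρ) = 2780 × 1.13 km/(2810 − 2780) = 105 km.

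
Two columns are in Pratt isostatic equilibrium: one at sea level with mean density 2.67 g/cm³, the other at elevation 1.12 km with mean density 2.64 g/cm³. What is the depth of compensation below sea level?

98.6 km

ρ_ref D = ρ (D + h) → D (ρ_ref − ρ) = ρ h.
D = ρ h/(ρ_ref − ρ) = 2.64 × 1.12 km/(2.67 − 2.64) = 98.6 km.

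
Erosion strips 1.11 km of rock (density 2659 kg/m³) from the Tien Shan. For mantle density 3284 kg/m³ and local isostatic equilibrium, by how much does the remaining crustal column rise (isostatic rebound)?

0.899 km

Unloading: uplift u = e ρ_c/ρ_m = 1.11 km × 2659/3284 = 0.899 km.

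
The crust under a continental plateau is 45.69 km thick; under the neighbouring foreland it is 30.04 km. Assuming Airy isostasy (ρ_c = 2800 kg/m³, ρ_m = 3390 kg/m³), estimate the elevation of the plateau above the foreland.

Excess crust Δ = 45.69 km − 30.04 km = 15.65 km, split between elevation h and root r with h + r = Δ.
Airy balance ρ_c h = (ρ_m − ρ_c) r gives r = h ρ_c/(ρ_m − ρ_c), so h (1 + ρ_c/(ρ_m − ρ_c)) = Δ, i.e. h = Δ (ρ_m − ρ_c)/ρ_m.
h = 15.65 km × 590/3390 = 2.72 km.

2.72 km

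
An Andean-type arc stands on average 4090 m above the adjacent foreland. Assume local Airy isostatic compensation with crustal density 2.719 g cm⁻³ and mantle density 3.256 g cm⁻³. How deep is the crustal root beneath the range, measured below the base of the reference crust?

By Archimedes' principle applied to the lithosphere: the weight of the topography is balanced by the buoyancy of the root, ρ_c h = (ρ_m − ρ_c) r.
r = h · ρ_c / (ρ_m − ρ_c) = 4090 m × 2.719 / (3.256 − 2.719) = 20700 m.

20700 m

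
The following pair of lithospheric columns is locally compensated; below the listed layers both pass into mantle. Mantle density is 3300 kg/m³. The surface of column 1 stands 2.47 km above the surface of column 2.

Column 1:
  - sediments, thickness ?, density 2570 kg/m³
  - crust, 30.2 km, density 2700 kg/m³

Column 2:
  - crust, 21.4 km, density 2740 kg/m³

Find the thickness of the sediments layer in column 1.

Take the compensation level at the base of the deeper column (depth z_c below the surface of column 1) and equate Σ ρ_i t_i down to z_c; mantle fills any gap and the z_c terms cancel.
Column 1: x×2570 + 30.2×2700 + (z_c − 30.2 − x)×3300
Column 2: 2.47×0 + 21.4×2740 + (z_c − 2.47 − 21.4)×3300
The z_c×3300 term appears on both sides and cancels. Collect the known terms of each column as K = Σ(ρt)_known − 3300 × (depth of known layers): K_1 = 81540 − 3300×30.2 = −18120; K_2 = 58636 − 3300×(2.47 + 21.4) = −20135.
Balance: K_1 − x×(3300 − 2570) = K_2, so x = (K_1 − K_2)/(3300 − 2570) = 2015/730 = 2.76 km.

2.76 km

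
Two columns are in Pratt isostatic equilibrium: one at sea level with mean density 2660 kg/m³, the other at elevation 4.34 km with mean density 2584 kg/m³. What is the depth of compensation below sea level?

148 km

ρ_ref D = ρ (D + h) → D (ρ_ref − ρ) = ρ h.
D = ρ h/(ρ_ref − ρ) = 2584 × 4.34 km/(2660 − 2584) = 148 km.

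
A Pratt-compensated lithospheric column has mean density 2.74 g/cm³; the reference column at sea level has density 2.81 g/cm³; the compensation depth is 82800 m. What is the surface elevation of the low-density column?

2120 m

ρ_ref D = ρ (D + h) → h = D (ρ_ref − ρ)/ρ.
h = 82800 m × (2.81 − 2.74)/2.74 = 2120 m.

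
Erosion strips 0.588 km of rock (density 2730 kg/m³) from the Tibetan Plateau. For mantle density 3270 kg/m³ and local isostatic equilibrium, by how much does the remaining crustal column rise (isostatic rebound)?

0.491 km

Unloading: uplift u = e ρ_c/ρ_m = 0.588 km × 2730/3270 = 0.491 km.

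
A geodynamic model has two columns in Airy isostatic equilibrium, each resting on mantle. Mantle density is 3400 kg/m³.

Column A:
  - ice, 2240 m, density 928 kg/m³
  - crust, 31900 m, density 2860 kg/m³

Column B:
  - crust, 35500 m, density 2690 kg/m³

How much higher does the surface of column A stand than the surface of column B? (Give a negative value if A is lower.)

−718 m

For any compensation level in the mantle, the mantle terms cancel and isostasy reduces to e = (Σt_A − Σt_B) − (Σ(ρt)_A − Σ(ρt)_B) / ρ_m.
Σt_A = 34140 m; Σt_B = 35500 m; Σ(ρt)_A = 93312720; Σ(ρt)_B = 95495000 (in m·kg/m³).
e = (34140 − 35500) − (93312720 − 95495000) / 3400 = −718 m.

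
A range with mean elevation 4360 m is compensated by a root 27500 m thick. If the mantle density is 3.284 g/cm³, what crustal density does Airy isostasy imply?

2.83 g/cm³

ρ_c h = (ρ_m − ρ_c) r → ρ_c (h + r) = ρ_m r → ρ_c = ρ_m r / (h + r).
ρ_c = 3.284 × 27500 m / (4360 m + 27500 m) = 2.83 g/cm³.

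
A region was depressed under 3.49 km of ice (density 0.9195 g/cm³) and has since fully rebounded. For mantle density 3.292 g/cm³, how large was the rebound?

0.975 km

Removing the load lets mantle flow back in; uplift u satisfies ρ_ice t = ρ_m u.
u = t ρ_ice/ρ_m = 3.49 km × 0.9195/3.292 = 0.975 km.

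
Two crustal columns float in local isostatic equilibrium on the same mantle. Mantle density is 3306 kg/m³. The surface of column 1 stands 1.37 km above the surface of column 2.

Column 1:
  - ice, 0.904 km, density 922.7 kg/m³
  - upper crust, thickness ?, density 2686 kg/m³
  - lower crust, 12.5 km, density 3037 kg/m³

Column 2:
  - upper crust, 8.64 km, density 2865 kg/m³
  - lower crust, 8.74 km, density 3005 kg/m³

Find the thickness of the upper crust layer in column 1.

Take the compensation level at the base of the deeper column (depth z_c below the surface of column 1) and equate Σ ρ_i t_i down to z_c; mantle fills any gap and the z_c terms cancel.
Column 1: 0.904×922.7 + x×2686 + 12.5×3037 + (z_c − 13.404 − x)×3306
Column 2: 1.37×0 + 8.64×2865 + 8.74×3005 + (z_c − 1.37 − 17.38)×3306
The z_c×3306 term appears on both sides and cancels. Collect the known terms of each column as K = Σ(ρt)_known − 3306 × (depth of known layers): K_1 = 38796.6208 − 3306×13.404 = −5517.0032; K_2 = 51017.3 − 3306×(1.37 + 17.38) = −10970.2.
Balance: K_1 − x×(3306 − 2686) = K_2, so x = (K_1 − K_2)/(3306 − 2686) = 5453.2/620 = 8.8 km.

8.8 km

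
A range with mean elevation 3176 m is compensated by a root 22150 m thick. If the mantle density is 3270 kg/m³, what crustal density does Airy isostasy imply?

ρ_c h = (ρ_m − ρ_c) r → ρ_c (h + r) = ρ_m r → ρ_c = ρ_m r / (h + r).
ρ_c = 3270 × 22150 m / (3176 m + 22150 m) = 2860 kg/m³.

2860 kg/m³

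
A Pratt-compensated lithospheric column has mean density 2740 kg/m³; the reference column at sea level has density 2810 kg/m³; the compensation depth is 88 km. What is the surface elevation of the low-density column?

2.25 km

ρ_ref D = ρ (D + h) → h = D (ρ_ref − ρ)/ρ.
h = 88 km × (2810 − 2740)/2740 = 2.25 km.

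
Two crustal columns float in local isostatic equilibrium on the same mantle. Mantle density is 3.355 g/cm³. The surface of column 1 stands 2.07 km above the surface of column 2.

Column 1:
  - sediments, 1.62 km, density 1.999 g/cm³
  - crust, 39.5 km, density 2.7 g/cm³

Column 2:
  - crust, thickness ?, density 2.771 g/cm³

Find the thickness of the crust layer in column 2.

Take the compensation level at the base of the deeper column (depth z_c below the surface of column 1) and equate Σ ρ_i t_i down to z_c; mantle fills any gap and the z_c terms cancel.
Column 1: 1.62×1.999 + 39.5×2.7 + (z_c − 41.12)×3.355
Column 2: 2.07×0 + x×2.771 + (z_c − 2.07 − 0 − x)×3.355
The z_c×3.355 term appears on both sides and cancels. Collect the known terms of each column as K = Σ(ρt)_known − 3.355 × (depth of known layers): K_1 = 109.88838 − 3.355×41.12 = −28.06922; K_2 = 0 − 3.355×(2.07 + 0) = −6.94485.
Balance: K_1 = K_2 − x×(3.355 − 2.771), so x = (K_2 − K_1)/(3.355 − 2.771) = 21.1244/0.584 = 36.2 km.

36.2 km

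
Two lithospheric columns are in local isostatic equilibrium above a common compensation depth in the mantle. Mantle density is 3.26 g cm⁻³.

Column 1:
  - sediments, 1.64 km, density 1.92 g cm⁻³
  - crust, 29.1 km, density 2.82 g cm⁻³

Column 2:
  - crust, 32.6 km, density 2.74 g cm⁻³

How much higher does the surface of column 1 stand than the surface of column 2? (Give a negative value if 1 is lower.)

−0.598 km

For any compensation level in the mantle, the mantle terms cancel and isostasy reduces to e = (Σt_1 − Σt_2) − (Σ(ρt)_1 − Σ(ρt)_2) / ρ_m.
Σt_1 = 30.74 km; Σt_2 = 32.6 km; Σ(ρt)_1 = 85.2108; Σ(ρt)_2 = 89.324 (in km·g cm⁻³).
e = (30.74 − 32.6) − (85.2108 − 89.324) / 3.26 = −0.598 km.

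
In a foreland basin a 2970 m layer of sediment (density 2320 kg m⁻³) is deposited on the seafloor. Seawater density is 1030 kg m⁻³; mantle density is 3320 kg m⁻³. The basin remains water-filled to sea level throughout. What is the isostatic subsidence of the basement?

1670 m

Submarine loading: the sediment displaces seawater, and the subsidence is in turn flooded, so s (ρ_m − ρ_w) = t (ρ_sed − ρ_w).
s = 2970 m × (2320 − 1030) / (3320 − 1030) = 1670 m.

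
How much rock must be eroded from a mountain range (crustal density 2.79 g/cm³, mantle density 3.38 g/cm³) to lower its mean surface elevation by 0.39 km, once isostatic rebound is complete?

2.23 km

Net drop Δ = e − u = e − e ρ_c/ρ_m = e (ρ_m − ρ_c)/ρ_m.
e = Δ ρ_m/(ρ_m − ρ_c) = 0.39 km × 3.38/0.59 = 2.23 km.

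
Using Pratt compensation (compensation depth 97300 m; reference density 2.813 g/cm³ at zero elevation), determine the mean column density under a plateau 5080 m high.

Pratt balance: ρ_ref D = ρ (D + h).
ρ = ρ_ref D/(D + h) = 2.813 × 97300 m/(97300 m + 5080 m) = 2.67 g/cm³.

2.67 g/cm³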